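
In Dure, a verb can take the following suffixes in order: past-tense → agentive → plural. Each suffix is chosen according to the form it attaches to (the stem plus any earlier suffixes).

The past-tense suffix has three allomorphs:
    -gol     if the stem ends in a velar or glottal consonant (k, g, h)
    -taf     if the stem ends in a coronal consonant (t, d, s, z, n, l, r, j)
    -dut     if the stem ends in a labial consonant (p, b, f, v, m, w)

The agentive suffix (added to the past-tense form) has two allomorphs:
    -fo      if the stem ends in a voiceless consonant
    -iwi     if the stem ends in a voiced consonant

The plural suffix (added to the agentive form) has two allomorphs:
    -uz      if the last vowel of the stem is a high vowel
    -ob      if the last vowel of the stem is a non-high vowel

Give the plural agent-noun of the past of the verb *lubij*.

lubijtaffoob

Since the final consonant of *lubij* is /j/ (coronal), it takes -taf, giving *lubijtaf*.
The past-tense form *lubijtaf*: final consonant = /f/, voiceless → -fo → *lubijtaffo*.
The agentive form *lubijtaffo* — last vowel /o/ (a non-high vowel) → -ob → *lubijtaffoob*.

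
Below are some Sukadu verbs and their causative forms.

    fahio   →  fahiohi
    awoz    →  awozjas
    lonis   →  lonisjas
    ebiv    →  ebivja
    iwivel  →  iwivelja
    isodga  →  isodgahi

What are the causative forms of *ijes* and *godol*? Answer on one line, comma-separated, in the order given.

The alternation tracks the final sound of the stem — -jas when the stem ends in a sibilant (*awoz*, *lonis*); -ja when the stem ends in a non-sibilant consonant (*ebiv*, *iwivel*); -hi when the stem ends in a vowel (*fahio*, *isodga*).
Since the final sound of *ijes* is /s/ (a sibilant), it takes -jas, giving *ijesjas*.
The final sound of *godol* is /l/, which is a non-sibilant consonant, so the suffix is -ja, giving *godolja*.

ijesjas, godolja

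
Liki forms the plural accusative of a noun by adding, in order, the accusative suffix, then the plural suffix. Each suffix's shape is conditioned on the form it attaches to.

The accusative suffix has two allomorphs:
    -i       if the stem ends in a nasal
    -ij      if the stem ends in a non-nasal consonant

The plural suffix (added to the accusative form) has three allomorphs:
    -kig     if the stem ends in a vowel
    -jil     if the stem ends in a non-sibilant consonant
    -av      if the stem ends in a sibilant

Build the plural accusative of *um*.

The final consonant of *um* is /m/, which is a nasal, so the accusative suffix is -i, giving *umi*.
The final sound of the accusative form *umi* is /i/, which is a vowel, so the plural suffix is -kig, giving *umikig*.

umikig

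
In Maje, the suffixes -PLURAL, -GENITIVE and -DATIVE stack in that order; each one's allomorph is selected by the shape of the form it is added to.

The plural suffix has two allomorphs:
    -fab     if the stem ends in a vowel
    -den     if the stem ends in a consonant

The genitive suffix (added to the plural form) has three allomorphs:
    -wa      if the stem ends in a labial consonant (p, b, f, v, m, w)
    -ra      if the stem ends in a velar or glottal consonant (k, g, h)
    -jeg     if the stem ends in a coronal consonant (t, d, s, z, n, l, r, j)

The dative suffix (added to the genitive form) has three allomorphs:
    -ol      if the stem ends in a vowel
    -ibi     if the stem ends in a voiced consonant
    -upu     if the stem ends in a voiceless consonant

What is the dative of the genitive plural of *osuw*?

*osuw* — final sound /w/ (a consonant) → -den → *osuwden*.
Since the final consonant of the plural form *osuwden* is /n/ (coronal), it takes -jeg, giving *osuwdenjeg*.
Since the final sound of the genitive form *osuwdenjeg* is /g/ (a voiced consonant), it takes -ibi, giving *osuwdenjegibi*.

osuwdenjegibi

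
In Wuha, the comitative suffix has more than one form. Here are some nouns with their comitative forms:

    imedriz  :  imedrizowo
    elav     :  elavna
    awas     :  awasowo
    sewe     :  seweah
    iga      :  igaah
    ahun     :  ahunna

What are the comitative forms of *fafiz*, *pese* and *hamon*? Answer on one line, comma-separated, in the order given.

fafizowo, peseah, hamonna

The pattern is sibilance of the final sound: -owo when the stem ends in a sibilant (*imedriz*, *awas*); -na when the stem ends in a non-sibilant consonant (*elav*, *ahun*); -ah when the stem ends in a vowel (*sewe*, *iga*).
*fafiz* — final sound /z/ (a sibilant) → -owo → *fafizowo*.
Since the final sound of *pese* is /e/ (a vowel), it takes -ah, giving *peseah*.
*hamon* — final sound /n/ (a non-sibilant consonant) → -na → *hamonna*.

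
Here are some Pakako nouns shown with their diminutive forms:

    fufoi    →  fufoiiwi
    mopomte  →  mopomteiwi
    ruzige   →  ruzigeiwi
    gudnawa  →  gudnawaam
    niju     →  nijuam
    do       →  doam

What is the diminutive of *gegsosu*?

Looking at the last vowel of each stem: -iwi when the last vowel of the stem is a front vowel (*fufoi*, *mopomte*, *ruzige*); -am when the last vowel of the stem is a back vowel (*gudnawa*, *niju*, *do*).
Since the last vowel of *gegsosu* is /u/ (a back vowel), it takes -am, giving *gegsosuam*.

gegsosuam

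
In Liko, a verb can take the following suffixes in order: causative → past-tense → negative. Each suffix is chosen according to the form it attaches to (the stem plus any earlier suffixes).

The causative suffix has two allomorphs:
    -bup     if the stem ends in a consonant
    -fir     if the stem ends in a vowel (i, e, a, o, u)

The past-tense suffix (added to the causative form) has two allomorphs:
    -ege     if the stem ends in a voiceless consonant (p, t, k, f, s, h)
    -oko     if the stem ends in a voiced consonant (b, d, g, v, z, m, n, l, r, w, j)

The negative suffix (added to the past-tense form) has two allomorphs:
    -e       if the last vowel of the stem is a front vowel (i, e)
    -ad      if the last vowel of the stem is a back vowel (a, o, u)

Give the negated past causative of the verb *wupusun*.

wupusunbupegee

*wupusun*: final sound = /n/, a consonant → -bup → *wupusunbup*.
Since the final consonant of the causative form *wupusunbup* is /p/ (voiceless), it takes -ege, giving *wupusunbupege*.
The last vowel of the past-tense form *wupusunbupege* is /e/, which is a front vowel, so the negative suffix is -e, giving *wupusunbupegee*.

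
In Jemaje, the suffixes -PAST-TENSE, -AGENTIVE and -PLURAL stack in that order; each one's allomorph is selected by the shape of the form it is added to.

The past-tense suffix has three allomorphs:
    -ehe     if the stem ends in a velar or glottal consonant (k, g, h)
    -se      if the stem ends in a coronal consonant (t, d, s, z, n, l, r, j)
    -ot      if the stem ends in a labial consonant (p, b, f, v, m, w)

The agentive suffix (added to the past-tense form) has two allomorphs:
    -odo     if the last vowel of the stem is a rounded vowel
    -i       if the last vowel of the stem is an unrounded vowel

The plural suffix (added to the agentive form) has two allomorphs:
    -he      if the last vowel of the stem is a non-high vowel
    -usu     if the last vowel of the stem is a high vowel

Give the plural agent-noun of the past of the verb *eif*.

eifotodohe

*eif*: final consonant = /f/, labial → -ot → *eifot*.
The past-tense form *eifot*: last vowel = /o/, a rounded vowel → -odo → *eifotodo*.
The agentive form *eifotodo*: last vowel = /o/, a non-high vowel → -he → *eifotodohe*.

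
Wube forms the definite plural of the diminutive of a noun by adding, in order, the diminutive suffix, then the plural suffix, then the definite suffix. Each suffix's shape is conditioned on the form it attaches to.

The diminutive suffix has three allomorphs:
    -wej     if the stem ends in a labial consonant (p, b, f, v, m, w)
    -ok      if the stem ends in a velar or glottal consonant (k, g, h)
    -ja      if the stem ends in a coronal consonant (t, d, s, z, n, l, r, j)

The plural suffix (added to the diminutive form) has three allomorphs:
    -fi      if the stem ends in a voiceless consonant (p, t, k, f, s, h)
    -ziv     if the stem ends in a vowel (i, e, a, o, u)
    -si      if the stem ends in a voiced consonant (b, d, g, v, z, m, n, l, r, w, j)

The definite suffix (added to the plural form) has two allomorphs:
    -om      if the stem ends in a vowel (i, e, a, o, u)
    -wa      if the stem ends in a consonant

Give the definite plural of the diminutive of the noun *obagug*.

obagugokfiom

*obagug*: final consonant = /g/, velar/glottal → -ok → *obagugok*.
The diminutive form *obagugok* — final sound /k/ (a voiceless consonant) → -fi → *obagugokfi*.
Since the final sound of the plural form *obagugokfi* is /i/ (a vowel), it takes -om, giving *obagugokfiom*.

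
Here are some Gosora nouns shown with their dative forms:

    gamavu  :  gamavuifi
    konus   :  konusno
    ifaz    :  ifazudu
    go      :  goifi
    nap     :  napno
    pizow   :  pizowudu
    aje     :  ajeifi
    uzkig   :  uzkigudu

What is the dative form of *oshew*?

oshewudu

The pattern is voicing of the final sound: -no when the stem ends in a voiceless consonant (*konus*, *nap*); -udu when the stem ends in a voiced consonant (*ifaz*, *pizow*, *uzkig*); -ifi when the stem ends in a vowel (*gamavu*, *go*, *aje*).
Since the final sound of *oshew* is /w/ (a voiced consonant), it takes -udu, giving *oshewudu*.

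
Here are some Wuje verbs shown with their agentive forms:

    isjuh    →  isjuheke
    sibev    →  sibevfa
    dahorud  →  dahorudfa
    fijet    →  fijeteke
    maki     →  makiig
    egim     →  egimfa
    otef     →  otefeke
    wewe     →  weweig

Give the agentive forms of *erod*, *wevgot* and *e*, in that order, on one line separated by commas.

The alternation tracks the final sound of the stem — -eke when the stem ends in a voiceless consonant (*isjuh*, *fijet*, *otef*); -fa when the stem ends in a voiced consonant (*sibev*, *dahorud*, *egim*); -ig when the stem ends in a vowel (*maki*, *wewe*).
The final sound of *erod* is /d/, which is a voiced consonant, so the suffix is -fa, giving *erodfa*.
The final sound of *wevgot* is /t/, which is a voiceless consonant, so the suffix is -eke, giving *wevgoteke*.
*e*: final sound = /e/, a vowel → -ig → *eig*.

erodfa, wevgoteke, eig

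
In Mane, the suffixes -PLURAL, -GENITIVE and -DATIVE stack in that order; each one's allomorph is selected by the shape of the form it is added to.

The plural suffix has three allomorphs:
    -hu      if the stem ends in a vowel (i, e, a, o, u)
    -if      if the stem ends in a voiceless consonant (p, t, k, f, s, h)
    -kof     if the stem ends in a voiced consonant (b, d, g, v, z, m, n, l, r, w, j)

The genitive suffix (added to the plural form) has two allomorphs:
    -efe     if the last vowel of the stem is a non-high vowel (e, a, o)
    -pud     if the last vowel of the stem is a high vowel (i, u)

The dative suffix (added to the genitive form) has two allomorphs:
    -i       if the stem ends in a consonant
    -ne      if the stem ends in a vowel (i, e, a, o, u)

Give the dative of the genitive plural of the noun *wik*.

wikifpudi

Since the final sound of *wik* is /k/ (a voiceless consonant), it takes -if, giving *wikif*.
The plural form *wikif*: last vowel = /i/, a high vowel → -pud → *wikifpud*.
The genitive form *wikifpud* — final sound /d/ (a consonant) → -i → *wikifpudi*.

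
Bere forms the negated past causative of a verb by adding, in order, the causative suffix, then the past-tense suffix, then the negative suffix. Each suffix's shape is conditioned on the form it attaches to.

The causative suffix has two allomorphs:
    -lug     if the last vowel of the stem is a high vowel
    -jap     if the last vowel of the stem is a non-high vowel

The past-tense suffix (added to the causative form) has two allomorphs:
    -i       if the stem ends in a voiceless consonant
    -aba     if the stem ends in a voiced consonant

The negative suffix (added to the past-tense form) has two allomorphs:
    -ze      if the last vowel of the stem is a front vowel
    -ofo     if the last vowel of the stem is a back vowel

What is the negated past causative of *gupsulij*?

*gupsulij* — last vowel /i/ (a high vowel) → -lug → *gupsulijlug*.
The final consonant of the causative form *gupsulijlug* is /g/, which is voiced, so the past-tense suffix is -aba, giving *gupsulijlugaba*.
The last vowel of the past-tense form *gupsulijlugaba* is /a/, which is a back vowel, so the negative suffix is -ofo, giving *gupsulijlugabaofo*.

gupsulijlugabaofo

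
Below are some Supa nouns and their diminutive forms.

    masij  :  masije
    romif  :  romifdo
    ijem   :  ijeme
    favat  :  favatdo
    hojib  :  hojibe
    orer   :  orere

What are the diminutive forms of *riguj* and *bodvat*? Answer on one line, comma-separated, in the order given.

riguje, bodvatdo

Looking at the final consonant of each stem: -do when the stem ends in a voiceless consonant (*romif*, *favat*); -e when the stem ends in a voiced consonant (*masij*, *ijem*, *hojib*, *orer*).
*riguj* — final consonant /j/ (voiced) → -e → *riguje*.
*bodvat*: final consonant = /t/, voiceless → -do → *bodvatdo*.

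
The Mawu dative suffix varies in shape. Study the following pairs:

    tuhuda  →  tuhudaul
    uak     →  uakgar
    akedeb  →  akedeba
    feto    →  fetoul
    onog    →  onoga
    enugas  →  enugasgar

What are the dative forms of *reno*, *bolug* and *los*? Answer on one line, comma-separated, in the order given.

The suffix is conditioned by the final sound: -gar when the stem ends in a voiceless consonant (*uak*, *enugas*); -a when the stem ends in a voiced consonant (*akedeb*, *onog*); -ul when the stem ends in a vowel (*tuhuda*, *feto*).
*reno*: final sound = /o/, a vowel → -ul → *renoul*.
Since the final sound of *bolug* is /g/ (a voiced consonant), it takes -a, giving *boluga*.
Since the final sound of *los* is /s/ (a voiceless consonant), it takes -gar, giving *losgar*.

renoul, boluga, losgar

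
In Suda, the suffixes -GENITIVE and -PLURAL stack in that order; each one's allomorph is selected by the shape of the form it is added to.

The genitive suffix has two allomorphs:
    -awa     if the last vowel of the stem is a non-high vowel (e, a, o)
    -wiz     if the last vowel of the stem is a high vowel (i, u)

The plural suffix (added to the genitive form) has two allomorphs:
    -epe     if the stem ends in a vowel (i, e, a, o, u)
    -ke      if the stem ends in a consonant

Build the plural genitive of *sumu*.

sumuwizke

*sumu* — last vowel /u/ (a high vowel) → -wiz → *sumuwiz*.
The final sound of the genitive form *sumuwiz* is /z/, which is a consonant, so the plural suffix is -ke, giving *sumuwizke*.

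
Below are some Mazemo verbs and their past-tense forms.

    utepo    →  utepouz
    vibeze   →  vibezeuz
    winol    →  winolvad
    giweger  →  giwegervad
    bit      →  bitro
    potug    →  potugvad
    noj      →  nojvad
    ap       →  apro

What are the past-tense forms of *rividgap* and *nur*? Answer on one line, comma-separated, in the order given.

rividgapro, nurvad

The alternation tracks the final sound of the stem — -ro when the stem ends in a voiceless consonant (*bit*, *ap*); -vad when the stem ends in a voiced consonant (*winol*, *giweger*, *potug*, *noj*); -uz when the stem ends in a vowel (*utepo*, *vibeze*).
The final sound of *rividgap* is /p/, which is a voiceless consonant, so the suffix is -ro, giving *rividgapro*.
*nur* — final sound /r/ (a voiced consonant) → -vad → *nurvad*.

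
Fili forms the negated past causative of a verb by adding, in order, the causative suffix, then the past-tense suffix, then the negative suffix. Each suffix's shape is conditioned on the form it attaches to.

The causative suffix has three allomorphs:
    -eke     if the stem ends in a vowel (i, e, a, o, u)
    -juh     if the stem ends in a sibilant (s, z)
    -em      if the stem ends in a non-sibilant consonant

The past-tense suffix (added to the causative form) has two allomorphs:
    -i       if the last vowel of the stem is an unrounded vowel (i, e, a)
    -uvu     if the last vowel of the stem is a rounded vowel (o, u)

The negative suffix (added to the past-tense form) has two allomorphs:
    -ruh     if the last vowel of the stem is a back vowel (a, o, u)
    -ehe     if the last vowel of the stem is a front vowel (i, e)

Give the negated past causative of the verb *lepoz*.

*lepoz* — final sound /z/ (a sibilant) → -juh → *lepozjuh*.
The causative form *lepozjuh* — last vowel /u/ (a rounded vowel) → -uvu → *lepozjuhuvu*.
The past-tense form *lepozjuhuvu* — last vowel /u/ (a back vowel) → -ruh → *lepozjuhuvuruh*.

lepozjuhuvuruh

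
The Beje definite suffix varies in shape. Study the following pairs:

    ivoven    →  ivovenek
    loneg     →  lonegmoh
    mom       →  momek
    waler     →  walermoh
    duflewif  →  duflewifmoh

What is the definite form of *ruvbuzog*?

ruvbuzogmoh

Looking at the final consonant of each stem: -ek when the stem ends in a nasal (*ivoven*, *mom*); -moh when the stem ends in a non-nasal consonant (*loneg*, *waler*, *duflewif*).
Since the final consonant of *ruvbuzog* is /g/ (non-nasal), it takes -moh, giving *ruvbuzogmoh*.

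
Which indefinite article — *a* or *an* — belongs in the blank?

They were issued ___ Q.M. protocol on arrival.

The indefinite article is chosen by the initial *sound* of the following word, not its spelling.
The initialism *Q.M.* is read letter by letter; the first letter, Q, is pronounced /kjuː/, which begins with a consonant sound.
So the article is *a*: They were issued a Q.M. protocol on arrival.

a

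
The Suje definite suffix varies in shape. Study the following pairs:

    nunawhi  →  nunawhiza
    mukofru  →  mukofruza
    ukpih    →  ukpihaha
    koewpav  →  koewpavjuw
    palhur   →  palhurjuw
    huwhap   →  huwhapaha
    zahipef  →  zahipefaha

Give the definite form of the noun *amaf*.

amafaha

The suffix is conditioned by the final sound: -aha when the stem ends in a voiceless consonant (*ukpih*, *huwhap*, *zahipef*); -juw when the stem ends in a voiced consonant (*koewpav*, *palhur*); -za when the stem ends in a vowel (*nunawhi*, *mukofru*).
The final sound of *amaf* is /f/, which is a voiceless consonant, so the suffix is -aha, giving *amafaha*.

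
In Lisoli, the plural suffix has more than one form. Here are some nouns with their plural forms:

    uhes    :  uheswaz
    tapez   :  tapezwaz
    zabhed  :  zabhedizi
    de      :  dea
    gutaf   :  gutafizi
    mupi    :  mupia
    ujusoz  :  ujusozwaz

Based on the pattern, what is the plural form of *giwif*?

giwifizi

Looking at the final sound of each stem: -waz when the stem ends in a sibilant (*uhes*, *tapez*, *ujusoz*); -izi when the stem ends in a non-sibilant consonant (*zabhed*, *gutaf*); -a when the stem ends in a vowel (*de*, *mupi*).
The final sound of *giwif* is /f/, which is a non-sibilant consonant, so the suffix is -izi, giving *giwifizi*.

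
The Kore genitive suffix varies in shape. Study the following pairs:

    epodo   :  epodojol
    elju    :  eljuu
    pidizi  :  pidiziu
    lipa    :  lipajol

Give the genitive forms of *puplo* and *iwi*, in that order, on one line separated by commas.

The alternation tracks the last vowel of the stem — -u when the last vowel of the stem is a high vowel (*elju*, *pidizi*); -jol when the last vowel of the stem is a non-high vowel (*epodo*, *lipa*).
Since the last vowel of *puplo* is /o/ (a non-high vowel), it takes -jol, giving *puplojol*.
The last vowel of *iwi* is /i/, which is a high vowel, so the suffix is -u, giving *iwiu*.

puplojol, iwiu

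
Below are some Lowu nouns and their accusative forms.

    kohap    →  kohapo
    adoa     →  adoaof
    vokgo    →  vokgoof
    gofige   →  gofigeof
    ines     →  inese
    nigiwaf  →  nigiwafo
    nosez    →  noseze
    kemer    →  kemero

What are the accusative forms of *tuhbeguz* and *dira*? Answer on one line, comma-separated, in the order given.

tuhbeguze, diraof

The suffix is conditioned by the final sound: -e when the stem ends in a sibilant (*ines*, *nosez*); -o when the stem ends in a non-sibilant consonant (*kohap*, *nigiwaf*, *kemer*); -of when the stem ends in a vowel (*adoa*, *vokgo*, *gofige*).
Since the final sound of *tuhbeguz* is /z/ (a sibilant), it takes -e, giving *tuhbeguze*.
*dira*: final sound = /a/, a vowel → -of → *diraof*.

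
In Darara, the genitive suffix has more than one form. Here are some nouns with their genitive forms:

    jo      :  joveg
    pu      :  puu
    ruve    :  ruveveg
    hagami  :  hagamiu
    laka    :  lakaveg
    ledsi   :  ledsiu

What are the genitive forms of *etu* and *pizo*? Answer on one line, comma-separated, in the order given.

etuu, pizoveg

Looking at the last vowel of each stem: -u when the last vowel of the stem is a high vowel (*pu*, *hagami*, *ledsi*); -veg when the last vowel of the stem is a non-high vowel (*jo*, *ruve*, *laka*).
The last vowel of *etu* is /u/, which is a high vowel, so the suffix is -u, giving *etuu*.
*pizo*: last vowel = /o/, a non-high vowel → -veg → *pizoveg*.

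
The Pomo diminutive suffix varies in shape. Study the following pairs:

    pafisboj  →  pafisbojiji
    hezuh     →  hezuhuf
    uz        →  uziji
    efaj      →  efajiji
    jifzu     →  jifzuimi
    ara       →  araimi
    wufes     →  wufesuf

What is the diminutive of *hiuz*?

hiuziji

The alternation tracks the final sound of the stem — -uf when the stem ends in a voiceless consonant (*hezuh*, *wufes*); -iji when the stem ends in a voiced consonant (*pafisboj*, *uz*, *efaj*); -imi when the stem ends in a vowel (*jifzu*, *ara*).
The final sound of *hiuz* is /z/, which is a voiced consonant, so the suffix is -iji, giving *hiuziji*.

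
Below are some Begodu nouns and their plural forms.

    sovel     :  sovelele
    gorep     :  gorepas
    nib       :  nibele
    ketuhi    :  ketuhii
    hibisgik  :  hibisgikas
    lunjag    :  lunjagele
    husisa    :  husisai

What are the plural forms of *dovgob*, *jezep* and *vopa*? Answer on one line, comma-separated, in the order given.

The suffix is conditioned by the final sound: -as when the stem ends in a voiceless consonant (*gorep*, *hibisgik*); -ele when the stem ends in a voiced consonant (*sovel*, *nib*, *lunjag*); -i when the stem ends in a vowel (*ketuhi*, *husisa*).
*dovgob*: final sound = /b/, a voiced consonant → -ele → *dovgobele*.
Since the final sound of *jezep* is /p/ (a voiceless consonant), it takes -as, giving *jezepas*.
The final sound of *vopa* is /a/, which is a vowel, so the suffix is -i, giving *vopai*.

dovgobele, jezepas, vopai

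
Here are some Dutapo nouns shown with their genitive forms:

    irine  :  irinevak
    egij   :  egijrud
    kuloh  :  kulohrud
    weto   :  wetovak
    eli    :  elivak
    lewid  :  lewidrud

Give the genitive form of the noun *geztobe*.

Looking at the final sound of each stem: -rud when the stem ends in a consonant (*egij*, *kuloh*, *lewid*); -vak when the stem ends in a vowel (*irine*, *weto*, *eli*).
Since the final sound of *geztobe* is /e/ (a vowel), it takes -vak, giving *geztobevak*.

geztobevak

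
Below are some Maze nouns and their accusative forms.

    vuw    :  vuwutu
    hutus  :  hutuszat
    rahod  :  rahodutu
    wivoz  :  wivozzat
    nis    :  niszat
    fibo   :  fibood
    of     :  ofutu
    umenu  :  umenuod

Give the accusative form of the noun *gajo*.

The suffix is conditioned by the final sound: -zat when the stem ends in a sibilant (*hutus*, *wivoz*, *nis*); -utu when the stem ends in a non-sibilant consonant (*vuw*, *rahod*, *of*); -od when the stem ends in a vowel (*fibo*, *umenu*).
*gajo*: final sound = /o/, a vowel → -od → *gajood*.

gajood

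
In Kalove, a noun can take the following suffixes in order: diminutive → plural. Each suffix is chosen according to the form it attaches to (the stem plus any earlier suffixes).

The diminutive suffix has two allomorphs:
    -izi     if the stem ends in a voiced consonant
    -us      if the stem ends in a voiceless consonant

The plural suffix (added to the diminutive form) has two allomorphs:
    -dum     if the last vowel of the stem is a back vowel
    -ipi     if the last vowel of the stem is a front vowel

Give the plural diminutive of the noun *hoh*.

Since the final consonant of *hoh* is /h/ (voiceless), it takes -us, giving *hohus*.
Since the last vowel of the diminutive form *hohus* is /u/ (a back vowel), it takes -dum, giving *hohusdum*.

hohusdum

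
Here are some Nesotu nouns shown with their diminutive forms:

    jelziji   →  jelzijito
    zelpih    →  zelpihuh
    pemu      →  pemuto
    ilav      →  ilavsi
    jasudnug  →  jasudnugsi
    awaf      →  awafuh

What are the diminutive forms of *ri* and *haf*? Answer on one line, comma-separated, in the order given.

rito, hafuh

Looking at the final sound of each stem: -uh when the stem ends in a voiceless consonant (*zelpih*, *awaf*); -si when the stem ends in a voiced consonant (*ilav*, *jasudnug*); -to when the stem ends in a vowel (*jelziji*, *pemu*).
*ri* — final sound /i/ (a vowel) → -to → *rito*.
*haf* — final sound /f/ (a voiceless consonant) → -uh → *hafuh*.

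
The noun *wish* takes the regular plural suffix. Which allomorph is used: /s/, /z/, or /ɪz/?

The stem *wish* ends in a sibilant (/s, z, ʃ, ʒ, tʃ, dʒ/).
The plural suffix surfaces as /ɪz/ after sibilants, /s/ after other voiceless consonants, and /z/ after other voiced sounds.
So the plural -s on *wish* is pronounced /ɪz/.

/ɪz/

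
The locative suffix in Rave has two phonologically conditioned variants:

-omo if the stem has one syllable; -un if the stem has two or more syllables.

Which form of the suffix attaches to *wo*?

-omo

With one syllable, *wo* takes -omo.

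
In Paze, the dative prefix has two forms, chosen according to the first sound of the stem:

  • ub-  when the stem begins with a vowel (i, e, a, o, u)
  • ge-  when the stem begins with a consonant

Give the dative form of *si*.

gesi

*si* — first sound /s/ (a consonant) → ge- → *gesi*.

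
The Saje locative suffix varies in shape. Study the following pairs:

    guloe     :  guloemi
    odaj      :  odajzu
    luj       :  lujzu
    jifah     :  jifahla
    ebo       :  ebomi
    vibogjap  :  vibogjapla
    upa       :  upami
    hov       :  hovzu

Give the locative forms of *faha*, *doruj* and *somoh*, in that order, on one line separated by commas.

fahami, dorujzu, somohla

The pattern is voicing of the final sound: -la when the stem ends in a voiceless consonant (*jifah*, *vibogjap*); -zu when the stem ends in a voiced consonant (*odaj*, *luj*, *hov*); -mi when the stem ends in a vowel (*guloe*, *ebo*, *upa*).
*faha* — final sound /a/ (a vowel) → -mi → *fahami*.
The final sound of *doruj* is /j/, which is a voiced consonant, so the suffix is -zu, giving *dorujzu*.
Since the final sound of *somoh* is /h/ (a voiceless consonant), it takes -la, giving *somohla*.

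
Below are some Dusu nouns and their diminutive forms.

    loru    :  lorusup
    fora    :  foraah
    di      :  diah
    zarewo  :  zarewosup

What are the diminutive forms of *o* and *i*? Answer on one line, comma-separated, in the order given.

osup, iah

The pattern is rounding harmony: -sup when the last vowel of the stem is a rounded vowel (*loru*, *zarewo*); -ah when the last vowel of the stem is an unrounded vowel (*fora*, *di*).
The last vowel of *o* is /o/, which is a rounded vowel, so the suffix is -sup, giving *osup*.
The last vowel of *i* is /i/, which is an unrounded vowel, so the suffix is -ah, giving *iah*.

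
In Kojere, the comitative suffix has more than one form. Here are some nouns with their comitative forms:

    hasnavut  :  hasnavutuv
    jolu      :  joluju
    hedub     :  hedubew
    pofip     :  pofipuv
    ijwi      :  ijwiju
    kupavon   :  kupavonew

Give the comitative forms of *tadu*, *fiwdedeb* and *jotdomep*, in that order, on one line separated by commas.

Looking at the final sound of each stem: -uv when the stem ends in a voiceless consonant (*hasnavut*, *pofip*); -ew when the stem ends in a voiced consonant (*hedub*, *kupavon*); -ju when the stem ends in a vowel (*jolu*, *ijwi*).
*tadu*: final sound = /u/, a vowel → -ju → *taduju*.
Since the final sound of *fiwdedeb* is /b/ (a voiced consonant), it takes -ew, giving *fiwdedebew*.
*jotdomep* — final sound /p/ (a voiceless consonant) → -uv → *jotdomepuv*.

taduju, fiwdedebew, jotdomepuv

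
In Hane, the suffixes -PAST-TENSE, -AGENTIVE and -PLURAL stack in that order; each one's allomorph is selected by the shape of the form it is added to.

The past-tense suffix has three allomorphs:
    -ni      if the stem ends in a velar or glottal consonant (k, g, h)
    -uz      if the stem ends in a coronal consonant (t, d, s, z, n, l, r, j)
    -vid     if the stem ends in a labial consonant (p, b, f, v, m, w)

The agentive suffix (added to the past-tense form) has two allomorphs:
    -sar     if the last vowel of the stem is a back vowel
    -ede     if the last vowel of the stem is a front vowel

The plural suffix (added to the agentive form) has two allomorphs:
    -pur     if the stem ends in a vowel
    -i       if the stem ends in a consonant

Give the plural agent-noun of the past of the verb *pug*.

pugniedepur

Since the final consonant of *pug* is /g/ (velar/glottal), it takes -ni, giving *pugni*.
Since the last vowel of the past-tense form *pugni* is /i/ (a front vowel), it takes -ede, giving *pugniede*.
The agentive form *pugniede*: final sound = /e/, a vowel → -pur → *pugniedepur*.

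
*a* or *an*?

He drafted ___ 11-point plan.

an

The indefinite article is chosen by the initial *sound* of the following word, not its spelling.
The number *11* is spoken "eleven", beginning with /ɪˈlɛvən/ — a vowel sound.
So the article is *an*: He drafted an 11-point plan.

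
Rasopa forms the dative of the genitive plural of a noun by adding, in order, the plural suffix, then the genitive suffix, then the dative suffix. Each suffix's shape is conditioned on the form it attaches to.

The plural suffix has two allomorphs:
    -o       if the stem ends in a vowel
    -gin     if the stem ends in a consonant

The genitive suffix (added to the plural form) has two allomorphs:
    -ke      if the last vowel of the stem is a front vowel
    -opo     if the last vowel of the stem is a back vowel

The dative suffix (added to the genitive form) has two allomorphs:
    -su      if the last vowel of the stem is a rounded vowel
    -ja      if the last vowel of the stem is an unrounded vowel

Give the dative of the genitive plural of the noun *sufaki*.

The final sound of *sufaki* is /i/, which is a vowel, so the plural suffix is -o, giving *sufakio*.
The plural form *sufakio* — last vowel /o/ (a back vowel) → -opo → *sufakioopo*.
The last vowel of the genitive form *sufakioopo* is /o/, which is a rounded vowel, so the dative suffix is -su, giving *sufakiooposu*.

sufakiooposu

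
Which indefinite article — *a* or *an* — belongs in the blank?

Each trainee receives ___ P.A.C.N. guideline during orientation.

a

The indefinite article is chosen by the initial *sound* of the following word, not its spelling.
The initialism *P.A.C.N.* is read letter by letter; the first letter, P, is pronounced /piː/, which begins with a consonant sound.
So the article is *a*: Each trainee receives a P.A.C.N. guideline during orientation.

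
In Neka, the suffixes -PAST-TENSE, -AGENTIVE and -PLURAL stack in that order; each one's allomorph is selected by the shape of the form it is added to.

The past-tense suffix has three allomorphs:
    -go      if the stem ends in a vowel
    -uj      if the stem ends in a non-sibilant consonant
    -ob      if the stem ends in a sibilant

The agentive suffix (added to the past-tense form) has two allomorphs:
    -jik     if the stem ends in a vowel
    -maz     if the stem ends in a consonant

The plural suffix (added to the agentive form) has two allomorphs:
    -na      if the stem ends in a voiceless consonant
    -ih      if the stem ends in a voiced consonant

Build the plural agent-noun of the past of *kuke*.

*kuke*: final sound = /e/, a vowel → -go → *kukego*.
Since the final sound of the past-tense form *kukego* is /o/ (a vowel), it takes -jik, giving *kukegojik*.
The agentive form *kukegojik* — final consonant /k/ (voiceless) → -na → *kukegojikna*.

kukegojikna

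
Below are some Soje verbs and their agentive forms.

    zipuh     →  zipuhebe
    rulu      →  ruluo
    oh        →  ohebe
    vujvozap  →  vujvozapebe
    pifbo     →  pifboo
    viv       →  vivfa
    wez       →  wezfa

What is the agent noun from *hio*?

hioo

Looking at the final sound of each stem: -ebe when the stem ends in a voiceless consonant (*zipuh*, *oh*, *vujvozap*); -fa when the stem ends in a voiced consonant (*viv*, *wez*); -o when the stem ends in a vowel (*rulu*, *pifbo*).
The final sound of *hio* is /o/, which is a vowel, so the suffix is -o, giving *hioo*.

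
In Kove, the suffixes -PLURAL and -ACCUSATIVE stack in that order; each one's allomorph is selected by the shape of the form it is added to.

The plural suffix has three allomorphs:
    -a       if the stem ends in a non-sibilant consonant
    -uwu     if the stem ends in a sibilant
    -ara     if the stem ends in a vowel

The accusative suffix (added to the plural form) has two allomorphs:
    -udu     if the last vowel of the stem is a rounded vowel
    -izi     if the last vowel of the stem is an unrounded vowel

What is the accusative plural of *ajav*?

ajavaizi

*ajav* — final sound /v/ (a non-sibilant consonant) → -a → *ajava*.
The plural form *ajava*: last vowel = /a/, an unrounded vowel → -izi → *ajavaizi*.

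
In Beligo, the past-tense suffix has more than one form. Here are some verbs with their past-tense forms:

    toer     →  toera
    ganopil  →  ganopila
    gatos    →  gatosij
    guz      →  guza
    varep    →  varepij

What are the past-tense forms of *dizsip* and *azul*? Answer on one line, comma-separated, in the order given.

dizsipij, azula

The suffix is conditioned by the final consonant: -ij when the stem ends in a voiceless consonant (*gatos*, *varep*); -a when the stem ends in a voiced consonant (*toer*, *ganopil*, *guz*).
The final consonant of *dizsip* is /p/, which is voiceless, so the suffix is -ij, giving *dizsipij*.
*azul*: final consonant = /l/, voiced → -a → *azula*.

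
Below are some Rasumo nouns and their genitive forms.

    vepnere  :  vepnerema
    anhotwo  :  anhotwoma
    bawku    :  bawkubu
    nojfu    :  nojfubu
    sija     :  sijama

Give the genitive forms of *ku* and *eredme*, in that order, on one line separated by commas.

kubu, eredmema

The alternation tracks the last vowel of the stem — -bu when the last vowel of the stem is a high vowel (*bawku*, *nojfu*); -ma when the last vowel of the stem is a non-high vowel (*vepnere*, *anhotwo*, *sija*).
*ku*: last vowel = /u/, a high vowel → -bu → *kubu*.
Since the last vowel of *eredme* is /e/ (a non-high vowel), it takes -ma, giving *eredmema*.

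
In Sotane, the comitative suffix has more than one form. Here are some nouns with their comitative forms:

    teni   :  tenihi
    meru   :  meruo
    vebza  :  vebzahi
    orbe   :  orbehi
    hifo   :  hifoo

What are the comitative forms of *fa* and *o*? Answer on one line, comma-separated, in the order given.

fahi, oo

The alternation tracks the last vowel of the stem — -o when the last vowel of the stem is a rounded vowel (*meru*, *hifo*); -hi when the last vowel of the stem is an unrounded vowel (*teni*, *vebza*, *orbe*).
*fa*: last vowel = /a/, an unrounded vowel → -hi → *fahi*.
The last vowel of *o* is /o/, which is a rounded vowel, so the suffix is -o, giving *oo*.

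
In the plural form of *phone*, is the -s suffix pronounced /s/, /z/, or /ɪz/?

The stem *phone* ends in a voiced non-sibilant sound.
The plural suffix surfaces as /ɪz/ after sibilants, /s/ after other voiceless consonants, and /z/ after other voiced sounds.
So the plural -s on *phone* is pronounced /z/.

/z/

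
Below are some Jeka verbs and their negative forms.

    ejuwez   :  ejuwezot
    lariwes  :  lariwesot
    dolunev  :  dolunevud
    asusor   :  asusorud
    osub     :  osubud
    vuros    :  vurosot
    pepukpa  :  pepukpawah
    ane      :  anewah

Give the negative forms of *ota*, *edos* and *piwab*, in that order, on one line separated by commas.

otawah, edosot, piwabud

The pattern is sibilance of the final sound: -ot when the stem ends in a sibilant (*ejuwez*, *lariwes*, *vuros*); -ud when the stem ends in a non-sibilant consonant (*dolunev*, *asusor*, *osub*); -wah when the stem ends in a vowel (*pepukpa*, *ane*).
Since the final sound of *ota* is /a/ (a vowel), it takes -wah, giving *otawah*.
*edos*: final sound = /s/, a sibilant → -ot → *edosot*.
Since the final sound of *piwab* is /b/ (a non-sibilant consonant), it takes -ud, giving *piwabud*.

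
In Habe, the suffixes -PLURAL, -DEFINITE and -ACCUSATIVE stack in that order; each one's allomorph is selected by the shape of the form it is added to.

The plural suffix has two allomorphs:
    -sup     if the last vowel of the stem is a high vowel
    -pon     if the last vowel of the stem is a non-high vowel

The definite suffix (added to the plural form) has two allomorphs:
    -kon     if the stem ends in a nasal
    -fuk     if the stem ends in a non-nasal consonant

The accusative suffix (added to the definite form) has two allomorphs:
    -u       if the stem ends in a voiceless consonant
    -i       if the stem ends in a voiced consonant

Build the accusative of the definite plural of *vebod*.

The last vowel of *vebod* is /o/, which is a non-high vowel, so the plural suffix is -pon, giving *vebodpon*.
Since the final consonant of the plural form *vebodpon* is /n/ (a nasal), it takes -kon, giving *vebodponkon*.
The definite form *vebodponkon*: final consonant = /n/, voiced → -i → *vebodponkoni*.

vebodponkoni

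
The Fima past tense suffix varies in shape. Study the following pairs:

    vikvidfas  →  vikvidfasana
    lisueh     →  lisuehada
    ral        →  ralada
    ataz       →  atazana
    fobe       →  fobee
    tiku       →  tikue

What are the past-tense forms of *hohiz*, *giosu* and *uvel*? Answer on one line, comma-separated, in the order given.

hohizana, giosue, uvelada

The suffix is conditioned by the final sound: -ana when the stem ends in a sibilant (*vikvidfas*, *ataz*); -ada when the stem ends in a non-sibilant consonant (*lisueh*, *ral*); -e when the stem ends in a vowel (*fobe*, *tiku*).
Since the final sound of *hohiz* is /z/ (a sibilant), it takes -ana, giving *hohizana*.
*giosu* — final sound /u/ (a vowel) → -e → *giosue*.
Since the final sound of *uvel* is /l/ (a non-sibilant consonant), it takes -ada, giving *uvelada*.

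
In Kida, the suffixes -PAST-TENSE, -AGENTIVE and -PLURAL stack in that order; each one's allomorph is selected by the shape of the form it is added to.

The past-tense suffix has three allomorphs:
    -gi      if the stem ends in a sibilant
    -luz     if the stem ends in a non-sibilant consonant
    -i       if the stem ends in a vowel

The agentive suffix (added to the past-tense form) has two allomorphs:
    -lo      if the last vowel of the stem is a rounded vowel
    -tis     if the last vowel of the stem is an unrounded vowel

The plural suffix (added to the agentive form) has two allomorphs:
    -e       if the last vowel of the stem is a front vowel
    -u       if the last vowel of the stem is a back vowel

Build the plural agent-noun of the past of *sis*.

sisgitise

*sis*: final sound = /s/, a sibilant → -gi → *sisgi*.
The past-tense form *sisgi* — last vowel /i/ (an unrounded vowel) → -tis → *sisgitis*.
Since the last vowel of the agentive form *sisgitis* is /i/ (a front vowel), it takes -e, giving *sisgitise*.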